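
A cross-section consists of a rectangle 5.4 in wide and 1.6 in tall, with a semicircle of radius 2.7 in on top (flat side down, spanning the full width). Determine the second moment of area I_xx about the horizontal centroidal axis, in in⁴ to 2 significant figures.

I_xx ≈ 26 in⁴

Break the section into simple shapes (no overlaps), measuring from the bottom-left corner of the bounding box.
Rectangular body: 5.4 × 1.6, A = 8.64 in², y = 0.8 in, Ī = 1.843 in⁴.
Semicircular cap: semicircle r = 2.7, A = 11.45 in², y = 2.746 in, Ī = 5.833 in⁴.
Centroid: ȳ = ΣA·y / ΣA = 1.909 in.
Transfer each piece to the horizontal centroidal axis using Ī + A·d² with d = y − 1.909:
  rectangular body: d = -1.109 in → contributes +12.47 in⁴
  semicircular cap: d = 0.8368 in → contributes +13.85 in⁴
Total I = 26.32 in⁴.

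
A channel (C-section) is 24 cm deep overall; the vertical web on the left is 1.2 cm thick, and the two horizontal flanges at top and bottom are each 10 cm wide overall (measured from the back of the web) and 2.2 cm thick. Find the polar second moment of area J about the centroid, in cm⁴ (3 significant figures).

Break the section into simple shapes (no overlaps), measuring from the bottom-left corner of the bounding box.
Web: 1.2 × 24, A = 28.8 cm², y = 12 cm, Ī = 1382.4 cm⁴.
Top flange (beyond web): 8.8 × 2.2, A = 19.36 cm², y = 22.9 cm, Ī = 7.8085 cm⁴.
Bottom flange (beyond web): 8.8 × 2.2, A = 19.36 cm², y = 1.1 cm, Ī = 7.8085 cm⁴.
By symmetry the centroid is at mid-height, ȳ = 12 cm.
Transfer each piece to the centroidal x-axis using Ī + A·d² with d = y − 12:
  web: d = 0 cm → contributes +1382.4 cm⁴
  top flange (beyond web): d = 10.9 cm → contributes +2 308 cm⁴
  bottom flange (beyond web): d = -10.9 cm → contributes +2 308 cm⁴
Total I = 5998.3 cm⁴.
For the y-axis: x̄ = 3.4673 cm.
Repeating about the centroidal y-axis gives I_y = 666.22 cm⁴.
Polar second moment: J = I_x + I_y = 6664.6 cm⁴.

J ≈ 6660 cm⁴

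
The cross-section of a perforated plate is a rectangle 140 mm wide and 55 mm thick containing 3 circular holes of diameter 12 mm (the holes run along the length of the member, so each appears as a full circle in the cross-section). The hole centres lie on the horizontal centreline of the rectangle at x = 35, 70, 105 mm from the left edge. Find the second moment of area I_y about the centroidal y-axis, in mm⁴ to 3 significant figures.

Treat the section as a set of non-overlapping primitives; coordinates are from the bounding-box lower-left.
Plate: 140 × 55, A = 7 700 mm², x = 70 mm, Ī = 12 576 667 mm⁴.
Hole 1 (subtracted): ⌀12, A = 113.1 mm², x = 35 mm, Ī = 1017.9 mm⁴.
Hole 2 (subtracted): ⌀12, A = 113.1 mm², x = 70 mm, Ī = 1017.9 mm⁴.
Hole 3 (subtracted): ⌀12, A = 113.1 mm², x = 105 mm, Ī = 1017.9 mm⁴.
By symmetry the centroid is at mid-width, x̄ = 70 mm.
Transfer each piece to the centroidal y-axis using Ī + A·d² with d = x − 70:
  plate: d = 0 mm → contributes +12 576 667 mm⁴
  hole 1: d = -35 mm → contributes −139 562 mm⁴
  hole 2: d = 0 mm → contributes −1017.9 mm⁴
  hole 3: d = 35 mm → contributes −139 562 mm⁴
Total I = 12 296 525 mm⁴.

I_y ≈ 1.23 × 10⁷ mm⁴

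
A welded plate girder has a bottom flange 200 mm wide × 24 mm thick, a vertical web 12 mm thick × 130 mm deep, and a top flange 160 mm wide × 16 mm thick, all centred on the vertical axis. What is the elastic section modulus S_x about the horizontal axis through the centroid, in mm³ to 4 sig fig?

Split into non-overlapping primitives; take the origin at the lower-left of the bounding box.
Bottom plate: 200 × 24, A = 4 800 mm², y = 12 mm, Ī = 230 400 mm⁴.
Web plate: 12 × 130, A = 1 560 mm², y = 89 mm, Ī = 2 197 000 mm⁴.
Top plate: 160 × 16, A = 2 560 mm², y = 162 mm, Ī = 54613.3 mm⁴.
Centroid: ȳ = ΣA·y / ΣA = 68.5157 mm.
Transfer each piece to the horizontal axis through the centroid using Ī + A·d² with d = y − 68.5157:
  bottom plate: d = -56.5157 mm → contributes +15 561 714 mm⁴
  web plate: d = 20.4843 mm → contributes +2 851 587 mm⁴
  top plate: d = 93.4843 mm → contributes +22 427 260 mm⁴
Total I = 40 840 561 mm⁴.
Extreme fibre distance c = 101.484 mm; S = I/c = 402 432 mm³.

S_x ≈ 4.024 × 10⁵ mm³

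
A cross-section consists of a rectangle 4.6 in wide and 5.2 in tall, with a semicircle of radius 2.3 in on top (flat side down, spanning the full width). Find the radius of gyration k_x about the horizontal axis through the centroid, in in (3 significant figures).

Break the section into simple shapes (no overlaps), measuring from the bottom-left corner of the bounding box.
Rectangular body: 4.6 × 5.2, A = 23.92 in², y = 2.6 in, Ī = 53.9 in⁴.
Semicircular cap: semicircle r = 2.3, A = 8.3095 in², y = 6.1762 in, Ī = 3.0714 in⁴.
Centroid: ȳ = ΣA·y / ΣA = 3.522 in.
Transfer each piece to the horizontal axis through the centroid using Ī + A·d² with d = y − 3.522:
  rectangular body: d = -0.92201 in → contributes +74.234 in⁴
  semicircular cap: d = 2.6541 in → contributes +61.607 in⁴
Total I = 135.84 in⁴.
Radius of gyration: k = √(I/A) = √(135.84 / 32.23) = 2.053 in.

k_x ≈ 2.05 in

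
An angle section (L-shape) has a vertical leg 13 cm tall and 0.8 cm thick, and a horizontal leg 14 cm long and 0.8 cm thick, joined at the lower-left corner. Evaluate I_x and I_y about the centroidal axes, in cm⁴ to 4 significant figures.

I_x ≈ 342.0 cm⁴, I_y ≈ 410.6 cm⁴

Decompose the section into non-overlapping parts with the origin at the bottom-left of its bounding rectangle.
Vertical leg: 0.8 × 13, A = 10.4 cm², y = 6.5 cm, Ī = 146.467 cm⁴.
Horizontal leg (remainder): 13.2 × 0.8, A = 10.56 cm², y = 0.4 cm, Ī = 0.5632 cm⁴.
Centroid: ȳ = ΣA·y / ΣA = 3.42672 cm.
Transfer each piece to the centroidal x-axis using Ī + A·d² with d = y − 3.42672:
  vertical leg: d = 3.07328 cm → contributes +244.695 cm⁴
  horizontal leg (remainder): d = -3.02672 cm → contributes +97.3036 cm⁴
Total I = 341.999 cm⁴.
For the y-axis: x̄ = 3.92672 cm.
Repeating about the centroidal y-axis gives I_y = 410.631 cm⁴.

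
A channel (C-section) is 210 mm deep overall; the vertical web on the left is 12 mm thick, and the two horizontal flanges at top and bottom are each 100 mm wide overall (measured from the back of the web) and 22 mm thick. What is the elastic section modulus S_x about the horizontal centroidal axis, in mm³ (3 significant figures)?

Break the section into simple shapes (no overlaps), measuring from the bottom-left corner of the bounding box.
Web: 12 × 210, A = 2 520 mm², y = 105 mm, Ī = 9 261 000 mm⁴.
Top flange (beyond web): 88 × 22, A = 1 936 mm², y = 199 mm, Ī = 78 085 mm⁴.
Bottom flange (beyond web): 88 × 22, A = 1 936 mm², y = 11 mm, Ī = 78 085 mm⁴.
By symmetry the centroid is at mid-height, ȳ = 105 mm.
Transfer each piece to the horizontal centroidal axis using Ī + A·d² with d = y − 105:
  web: d = 0 mm → contributes +9 261 000 mm⁴
  top flange (beyond web): d = 94 mm → contributes +17 184 581 mm⁴
  bottom flange (beyond web): d = -94 mm → contributes +17 184 581 mm⁴
Total I = 43 630 163 mm⁴.
Extreme fibre distance c = 105 mm; S = I/c = 415 525 mm³.

S_x ≈ 4.16 × 10⁵ mm³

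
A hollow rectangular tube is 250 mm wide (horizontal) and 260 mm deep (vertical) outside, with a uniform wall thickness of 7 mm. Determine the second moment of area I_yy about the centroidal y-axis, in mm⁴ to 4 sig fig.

I_yy ≈ 6.908 × 10⁷ mm⁴

Decompose the section into non-overlapping parts with the origin at the bottom-left of its bounding rectangle.
Outer rectangle: 250 × 260, A = 65 000 mm², x = 125 mm, Ī = 338 541 667 mm⁴.
Inner void (subtracted): 236 × 246, A = 58 056 mm², x = 125 mm, Ī = 269 457 248 mm⁴.
By symmetry the centroid is at mid-width, x̄ = 125 mm.
All pieces are centred on the centroidal y-axis, so I = ΣĪ (holes subtracted) = 69 084 419 mm⁴.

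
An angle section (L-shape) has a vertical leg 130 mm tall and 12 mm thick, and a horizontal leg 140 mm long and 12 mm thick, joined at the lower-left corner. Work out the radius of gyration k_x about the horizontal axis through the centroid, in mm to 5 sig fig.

k_x ≈ 39.822 mm

Treat the section as a set of non-overlapping primitives; coordinates are from the bounding-box lower-left.
Vertical leg: 12 × 130, A = 1 560 mm², y = 65 mm, Ī = 2 197 000 mm⁴.
Horizontal leg (remainder): 128 × 12, A = 1 536 mm², y = 6 mm, Ī = 18 432 mm⁴.
Centroid: ȳ = ΣA·y / ΣA = 35.72868 mm.
Transfer each piece to the horizontal axis through the centroid using Ī + A·d² with d = y − 35.72868:
  vertical leg: d = 29.27132 mm → contributes +3 533 624 mm⁴
  horizontal leg (remainder): d = -29.72868 mm → contributes +1 375 940 mm⁴
Total I = 4 909 564 mm⁴.
Radius of gyration: k = √(I/A) = √(4 909 564 / 3 096) = 39.82181 mm.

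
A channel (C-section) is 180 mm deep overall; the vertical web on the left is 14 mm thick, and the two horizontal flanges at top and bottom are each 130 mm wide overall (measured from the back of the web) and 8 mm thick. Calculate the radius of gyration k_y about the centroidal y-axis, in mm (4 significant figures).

Break the section into simple shapes (no overlaps), measuring from the bottom-left corner of the bounding box.
Web: 14 × 180, A = 2 520 mm², x = 7 mm, Ī = 41 160 mm⁴.
Top flange (beyond web): 116 × 8, A = 928 mm², x = 72 mm, Ī = 1 040 597 mm⁴.
Bottom flange (beyond web): 116 × 8, A = 928 mm², x = 72 mm, Ī = 1 040 597 mm⁴.
Centroid: x̄ = ΣA·x / ΣA = 34.5686 mm.
Transfer each piece to the centroidal y-axis using Ī + A·d² with d = x − 34.5686:
  web: d = -27.5686 mm → contributes +1 956 424 mm⁴
  top flange (beyond web): d = 37.4314 mm → contributes +2 340 830 mm⁴
  bottom flange (beyond web): d = 37.4314 mm → contributes +2 340 830 mm⁴
Total I = 6 638 084 mm⁴.
Radius of gyration: k = √(I/A) = √(6 638 084 / 4 376) = 38.9478 mm.

k_y ≈ 38.95 mm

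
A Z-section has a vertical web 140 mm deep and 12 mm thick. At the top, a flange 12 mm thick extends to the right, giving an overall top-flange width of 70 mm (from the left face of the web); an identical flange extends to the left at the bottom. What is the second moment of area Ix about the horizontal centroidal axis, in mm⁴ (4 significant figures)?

Treat the section as a set of non-overlapping primitives; coordinates are from the bounding-box lower-left.
Web: 12 × 140, A = 1 680 mm², y = 70 mm, Ī = 2 744 000 mm⁴.
Top flange (beyond web): 58 × 12, A = 696 mm², y = 134 mm, Ī = 8 352 mm⁴.
Bottom flange (beyond web): 58 × 12, A = 696 mm², y = 6 mm, Ī = 8 352 mm⁴.
Centroid: ȳ = ΣA·y / ΣA = 70 mm.
Transfer each piece to the horizontal centroidal axis using Ī + A·d² with d = y − 70:
  web: d = 0 mm → contributes +2 744 000 mm⁴
  top flange (beyond web): d = 64 mm → contributes +2 859 168 mm⁴
  bottom flange (beyond web): d = -64 mm → contributes +2 859 168 mm⁴
Total I = 8 462 336 mm⁴.

Ix ≈ 8.462 × 10⁶ mm⁴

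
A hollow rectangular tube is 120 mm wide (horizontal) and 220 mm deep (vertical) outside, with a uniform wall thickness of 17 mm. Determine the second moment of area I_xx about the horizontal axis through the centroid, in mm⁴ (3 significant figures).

Split into non-overlapping primitives; take the origin at the lower-left of the bounding box.
Outer rectangle: 120 × 220, A = 26 400 mm², y = 110 mm, Ī = 106 480 000 mm⁴.
Inner void (subtracted): 86 × 186, A = 15 996 mm², y = 110 mm, Ī = 46 116 468 mm⁴.
By symmetry the centroid is at mid-height, ȳ = 110 mm.
All pieces are centred on the horizontal axis through the centroid, so I = ΣĪ (holes subtracted) = 60 363 532 mm⁴.

I_xx ≈ 6.04 × 10⁷ mm⁴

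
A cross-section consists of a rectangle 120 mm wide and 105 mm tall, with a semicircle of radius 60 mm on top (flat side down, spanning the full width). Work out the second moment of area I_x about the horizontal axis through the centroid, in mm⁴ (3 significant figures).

Decompose the section into non-overlapping parts with the origin at the bottom-left of its bounding rectangle.
Rectangular body: 120 × 105, A = 12 600 mm², y = 52.5 mm, Ī = 11 576 250 mm⁴.
Semicircular cap: semicircle r = 60, A = 5654.9 mm², y = 130.46 mm, Ī = 1 422 450 mm⁴.
Centroid: ȳ = ΣA·y / ΣA = 76.651 mm.
Transfer each piece to the horizontal axis through the centroid using Ī + A·d² with d = y − 76.651:
  rectangular body: d = -24.151 mm → contributes +18 925 703 mm⁴
  semicircular cap: d = 53.813 mm → contributes +17 798 274 mm⁴
Total I = 36 723 977 mm⁴.

I_x ≈ 3.67 × 10⁷ mm⁴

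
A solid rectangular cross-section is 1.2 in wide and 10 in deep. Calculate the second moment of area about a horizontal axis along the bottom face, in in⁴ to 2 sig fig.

The section: 1.2 × 10, A = 12 in², y = 5 in, Ī = 100 in⁴.
Transfer it to a horizontal axis along the bottom face using Ī + A·d² with d = y − 0:
  the section: d = 5 in → contributes +400 in⁴
Total I = 400 in⁴.

I_base ≈ 400 in⁴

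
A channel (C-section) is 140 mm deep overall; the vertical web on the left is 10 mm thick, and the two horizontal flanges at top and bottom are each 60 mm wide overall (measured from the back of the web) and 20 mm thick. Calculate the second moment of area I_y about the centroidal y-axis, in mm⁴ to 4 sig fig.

I_y ≈ 1.170 × 10⁶ mm⁴

Split into non-overlapping primitives; take the origin at the lower-left of the bounding box.
Web: 10 × 140, A = 1 400 mm², x = 5 mm, Ī = 11666.7 mm⁴.
Top flange (beyond web): 50 × 20, A = 1 000 mm², x = 35 mm, Ī = 208 333 mm⁴.
Bottom flange (beyond web): 50 × 20, A = 1 000 mm², x = 35 mm, Ī = 208 333 mm⁴.
Centroid: x̄ = ΣA·x / ΣA = 22.6471 mm.
Transfer each piece to the centroidal y-axis using Ī + A·d² with d = x − 22.6471:
  web: d = -17.6471 mm → contributes +447 653 mm⁴
  top flange (beyond web): d = 12.3529 mm → contributes +360 928 mm⁴
  bottom flange (beyond web): d = 12.3529 mm → contributes +360 928 mm⁴
Total I = 1 169 510 mm⁴.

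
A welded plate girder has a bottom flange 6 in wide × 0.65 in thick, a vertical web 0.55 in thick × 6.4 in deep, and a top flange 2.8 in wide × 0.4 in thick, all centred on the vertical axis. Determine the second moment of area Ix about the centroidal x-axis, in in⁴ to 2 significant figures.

Break the section into simple shapes (no overlaps), measuring from the bottom-left corner of the bounding box.
Bottom plate: 6 × 0.65, A = 3.9 in², y = 0.325 in, Ī = 0.1373 in⁴.
Web plate: 0.55 × 6.4, A = 3.52 in², y = 3.85 in, Ī = 12.01 in⁴.
Top plate: 2.8 × 0.4, A = 1.12 in², y = 7.25 in, Ī = 0.01493 in⁴.
Centroid: ȳ = ΣA·y / ΣA = 2.686 in.
Transfer each piece to the centroidal x-axis using Ī + A·d² with d = y − 2.686:
  bottom plate: d = -2.361 in → contributes +21.88 in⁴
  web plate: d = 1.164 in → contributes +16.78 in⁴
  top plate: d = 4.564 in → contributes +23.34 in⁴
Total I = 62.01 in⁴.

Ix ≈ 62 in⁴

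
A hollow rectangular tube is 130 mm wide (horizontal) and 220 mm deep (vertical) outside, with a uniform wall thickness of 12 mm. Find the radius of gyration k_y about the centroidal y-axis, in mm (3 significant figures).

Split into non-overlapping primitives; take the origin at the lower-left of the bounding box.
Outer rectangle: 130 × 220, A = 28 600 mm², x = 65 mm, Ī = 40 278 333 mm⁴.
Inner void (subtracted): 106 × 196, A = 20 776 mm², x = 65 mm, Ī = 19 453 261 mm⁴.
By symmetry the centroid is at mid-width, x̄ = 65 mm.
All pieces are centred on the centroidal y-axis, so I = ΣĪ (holes subtracted) = 20 825 072 mm⁴.
Radius of gyration: k = √(I/A) = √(20 825 072 / 7 824) = 51.592 mm.

k_y ≈ 51.6 mm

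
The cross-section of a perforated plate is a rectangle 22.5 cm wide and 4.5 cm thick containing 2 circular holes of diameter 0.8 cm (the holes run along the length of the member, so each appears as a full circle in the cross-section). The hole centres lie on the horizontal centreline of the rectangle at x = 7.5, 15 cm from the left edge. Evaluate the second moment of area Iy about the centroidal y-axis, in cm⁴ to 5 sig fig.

Iy ≈ 4257.3 cm⁴

Break the section into simple shapes (no overlaps), measuring from the bottom-left corner of the bounding box.
Plate: 22.5 × 4.5, A = 101.25 cm², x = 11.25 cm, Ī = 4271.484 cm⁴.
Hole 1 (subtracted): ⌀0.8, A = 0.5026548 cm², x = 7.5 cm, Ī = 0.02010619 cm⁴.
Hole 2 (subtracted): ⌀0.8, A = 0.5026548 cm², x = 15 cm, Ī = 0.02010619 cm⁴.
By symmetry the centroid is at mid-width, x̄ = 11.25 cm.
Transfer each piece to the centroidal y-axis using Ī + A·d² with d = x − 11.25:
  plate: d = 0 cm → contributes +4271.484 cm⁴
  hole 1: d = -3.75 cm → contributes −7.08869 cm⁴
  hole 2: d = 3.75 cm → contributes −7.08869 cm⁴
Total I = 4257.307 cm⁴.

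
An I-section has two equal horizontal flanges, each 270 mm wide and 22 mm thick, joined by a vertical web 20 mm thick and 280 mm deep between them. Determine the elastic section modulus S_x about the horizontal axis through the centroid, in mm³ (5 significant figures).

S_x ≈ 1.9009 × 10⁶ mm³

Split into non-overlapping primitives; take the origin at the lower-left of the bounding box.
Bottom flange: 270 × 22, A = 5 940 mm², y = 11 mm, Ī = 239 580 mm⁴.
Web: 20 × 280, A = 5 600 mm², y = 162 mm, Ī = 36 586 667 mm⁴.
Top flange: 270 × 22, A = 5 940 mm², y = 313 mm, Ī = 239 580 mm⁴.
By symmetry the centroid is at mid-height, ȳ = 162 mm.
Transfer each piece to the horizontal axis through the centroid using Ī + A·d² with d = y − 162:
  bottom flange: d = -151 mm → contributes +135 677 520 mm⁴
  web: d = 0 mm → contributes +36 586 667 mm⁴
  top flange: d = 151 mm → contributes +135 677 520 mm⁴
Total I = 307 941 707 mm⁴.
Extreme fibre distance c = 162 mm; S = I/c = 1 900 875 mm³.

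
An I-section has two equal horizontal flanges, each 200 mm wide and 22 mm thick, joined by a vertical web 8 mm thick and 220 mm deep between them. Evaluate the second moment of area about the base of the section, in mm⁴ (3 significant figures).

Decompose the section into non-overlapping parts with the origin at the bottom-left of its bounding rectangle.
Bottom flange: 200 × 22, A = 4 400 mm², y = 11 mm, Ī = 177 467 mm⁴.
Web: 8 × 220, A = 1 760 mm², y = 132 mm, Ī = 7 098 667 mm⁴.
Top flange: 200 × 22, A = 4 400 mm², y = 253 mm, Ī = 177 467 mm⁴.
Transfer each piece to the base of the section using Ī + A·d² with d = y − 0:
  bottom flange: d = 11 mm → contributes +709 867 mm⁴
  web: d = 132 mm → contributes +37 764 907 mm⁴
  top flange: d = 253 mm → contributes +281 817 067 mm⁴
Total I = 320 291 840 mm⁴.

I_base ≈ 3.20 × 10⁸ mm⁴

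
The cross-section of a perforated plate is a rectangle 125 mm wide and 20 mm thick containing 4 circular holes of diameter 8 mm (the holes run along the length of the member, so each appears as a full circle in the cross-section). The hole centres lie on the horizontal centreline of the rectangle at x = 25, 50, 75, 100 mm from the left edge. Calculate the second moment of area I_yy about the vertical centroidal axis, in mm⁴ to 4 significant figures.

Break the section into simple shapes (no overlaps), measuring from the bottom-left corner of the bounding box.
Plate: 125 × 20, A = 2 500 mm², x = 62.5 mm, Ī = 3 255 208 mm⁴.
Hole 1 (subtracted): ⌀8, A = 50.2655 mm², x = 25 mm, Ī = 201.062 mm⁴.
Hole 2 (subtracted): ⌀8, A = 50.2655 mm², x = 50 mm, Ī = 201.062 mm⁴.
Hole 3 (subtracted): ⌀8, A = 50.2655 mm², x = 75 mm, Ī = 201.062 mm⁴.
Hole 4 (subtracted): ⌀8, A = 50.2655 mm², x = 100 mm, Ī = 201.062 mm⁴.
By symmetry the centroid is at mid-width, x̄ = 62.5 mm.
Transfer each piece to the vertical centroidal axis using Ī + A·d² with d = x − 62.5:
  plate: d = 0 mm → contributes +3 255 208 mm⁴
  hole 1: d = -37.5 mm → contributes −70886.9 mm⁴
  hole 2: d = -12.5 mm → contributes −8055.04 mm⁴
  hole 3: d = 12.5 mm → contributes −8055.04 mm⁴
  hole 4: d = 37.5 mm → contributes −70886.9 mm⁴
Total I = 3 097 324 mm⁴.

I_yy ≈ 3.097 × 10⁶ mm⁴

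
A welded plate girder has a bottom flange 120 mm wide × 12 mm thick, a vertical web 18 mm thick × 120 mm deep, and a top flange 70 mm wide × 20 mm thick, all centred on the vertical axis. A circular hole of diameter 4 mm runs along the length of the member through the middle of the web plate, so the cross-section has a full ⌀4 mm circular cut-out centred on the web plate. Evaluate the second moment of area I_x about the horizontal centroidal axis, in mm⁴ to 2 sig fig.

Break the section into simple shapes (no overlaps), measuring from the bottom-left corner of the bounding box.
Bottom plate: 120 × 12, A = 1 440 mm², y = 6 mm, Ī = 17 280 mm⁴.
Web plate: 18 × 120, A = 2 160 mm², y = 72 mm, Ī = 2 592 000 mm⁴.
Top plate: 70 × 20, A = 1 400 mm², y = 142 mm, Ī = 46 667 mm⁴.
Hole (subtracted): ⌀4, A = 12.57 mm², y = 72 mm, Ī = 12.57 mm⁴.
Centroid: ȳ = ΣA·y / ΣA = 72.59 mm.
Transfer each piece to the horizontal centroidal axis using Ī + A·d² with d = y − 72.59:
  bottom plate: d = -66.59 mm → contributes +6 403 238 mm⁴
  web plate: d = -0.5935 mm → contributes +2 592 761 mm⁴
  top plate: d = 69.41 mm → contributes +6 790 835 mm⁴
  hole: d = -0.5935 mm → contributes −16.99 mm⁴
Total I = 15 786 817 mm⁴.

I_x ≈ 1.6 × 10⁷ mm⁴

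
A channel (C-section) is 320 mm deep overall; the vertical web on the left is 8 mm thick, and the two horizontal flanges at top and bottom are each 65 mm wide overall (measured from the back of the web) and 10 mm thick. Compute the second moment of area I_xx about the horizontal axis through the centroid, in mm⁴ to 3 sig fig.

Decompose the section into non-overlapping parts with the origin at the bottom-left of its bounding rectangle.
Web: 8 × 320, A = 2 560 mm², y = 160 mm, Ī = 21 845 333 mm⁴.
Top flange (beyond web): 57 × 10, A = 570 mm², y = 315 mm, Ī = 4 750 mm⁴.
Bottom flange (beyond web): 57 × 10, A = 570 mm², y = 5 mm, Ī = 4 750 mm⁴.
By symmetry the centroid is at mid-height, ȳ = 160 mm.
Transfer each piece to the horizontal axis through the centroid using Ī + A·d² with d = y − 160:
  web: d = 0 mm → contributes +21 845 333 mm⁴
  top flange (beyond web): d = 155 mm → contributes +13 699 000 mm⁴
  bottom flange (beyond web): d = -155 mm → contributes +13 699 000 mm⁴
Total I = 49 243 333 mm⁴.

I_xx ≈ 4.92 × 10⁷ mm⁴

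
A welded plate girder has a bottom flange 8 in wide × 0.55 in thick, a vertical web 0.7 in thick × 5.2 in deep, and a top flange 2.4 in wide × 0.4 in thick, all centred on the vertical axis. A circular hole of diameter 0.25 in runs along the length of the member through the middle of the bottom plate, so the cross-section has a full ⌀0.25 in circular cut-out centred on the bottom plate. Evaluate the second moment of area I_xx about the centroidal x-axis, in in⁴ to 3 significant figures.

I_xx ≈ 41.0 in⁴

Break the section into simple shapes (no overlaps), measuring from the bottom-left corner of the bounding box.
Bottom plate: 8 × 0.55, A = 4.4 in², y = 0.275 in, Ī = 0.11092 in⁴.
Web plate: 0.7 × 5.2, A = 3.64 in², y = 3.15 in, Ī = 8.2021 in⁴.
Top plate: 2.4 × 0.4, A = 0.96 in², y = 5.95 in, Ī = 0.0128 in⁴.
Hole (subtracted): ⌀0.25, A = 0.049087 in², y = 0.275 in, Ī = 0.00019175 in⁴.
Centroid: ȳ = ΣA·y / ΣA = 2.0528 in.
Transfer each piece to the centroidal x-axis using Ī + A·d² with d = y − 2.0528:
  bottom plate: d = -1.7778 in → contributes +14.018 in⁴
  web plate: d = 1.0972 in → contributes +12.584 in⁴
  top plate: d = 3.8972 in → contributes +14.593 in⁴
  hole: d = -1.7778 in → contributes −0.15534 in⁴
Total I = 41.04 in⁴.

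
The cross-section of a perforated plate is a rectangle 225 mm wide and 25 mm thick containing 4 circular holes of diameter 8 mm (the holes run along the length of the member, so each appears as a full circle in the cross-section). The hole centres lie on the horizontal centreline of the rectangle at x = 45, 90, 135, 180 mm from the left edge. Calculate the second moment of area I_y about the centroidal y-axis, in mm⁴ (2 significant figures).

I_y ≈ 2.3 × 10⁷ mm⁴

Treat the section as a set of non-overlapping primitives; coordinates are from the bounding-box lower-left.
Plate: 225 × 25, A = 5 625 mm², x = 112.5 mm, Ī = 23 730 469 mm⁴.
Hole 1 (subtracted): ⌀8, A = 50.27 mm², x = 45 mm, Ī = 201.1 mm⁴.
Hole 2 (subtracted): ⌀8, A = 50.27 mm², x = 90 mm, Ī = 201.1 mm⁴.
Hole 3 (subtracted): ⌀8, A = 50.27 mm², x = 135 mm, Ī = 201.1 mm⁴.
Hole 4 (subtracted): ⌀8, A = 50.27 mm², x = 180 mm, Ī = 201.1 mm⁴.
By symmetry the centroid is at mid-width, x̄ = 112.5 mm.
Transfer each piece to the centroidal y-axis using Ī + A·d² with d = x − 112.5:
  plate: d = 0 mm → contributes +23 730 469 mm⁴
  hole 1: d = -67.5 mm → contributes −229 223 mm⁴
  hole 2: d = -22.5 mm → contributes −25 648 mm⁴
  hole 3: d = 22.5 mm → contributes −25 648 mm⁴
  hole 4: d = 67.5 mm → contributes −229 223 mm⁴
Total I = 23 220 726 mm⁴.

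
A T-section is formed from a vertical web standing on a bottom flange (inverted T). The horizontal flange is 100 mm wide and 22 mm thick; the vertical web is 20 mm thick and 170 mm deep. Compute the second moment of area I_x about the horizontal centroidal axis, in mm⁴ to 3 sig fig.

I_x ≈ 2.06 × 10⁷ mm⁴

Split into non-overlapping primitives; take the origin at the lower-left of the bounding box.
Flange: 100 × 22, A = 2 200 mm², y = 11 mm, Ī = 88 733 mm⁴.
Web: 20 × 170, A = 3 400 mm², y = 107 mm, Ī = 8 188 333 mm⁴.
Centroid: ȳ = ΣA·y / ΣA = 69.286 mm.
Transfer each piece to the horizontal centroidal axis using Ī + A·d² with d = y − 69.286:
  flange: d = -58.286 mm → contributes +7 562 627 mm⁴
  web: d = 37.714 mm → contributes +13 024 382 mm⁴
Total I = 20 587 010 mm⁴.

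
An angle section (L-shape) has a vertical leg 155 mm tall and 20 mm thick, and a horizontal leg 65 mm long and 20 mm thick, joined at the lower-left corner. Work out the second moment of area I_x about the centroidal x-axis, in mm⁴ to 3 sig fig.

I_x ≈ 9.41 × 10⁶ mm⁴

Break the section into simple shapes (no overlaps), measuring from the bottom-left corner of the bounding box.
Vertical leg: 20 × 155, A = 3 100 mm², y = 77.5 mm, Ī = 6 206 458 mm⁴.
Horizontal leg (remainder): 45 × 20, A = 900 mm², y = 10 mm, Ī = 30 000 mm⁴.
Centroid: ȳ = ΣA·y / ΣA = 62.313 mm.
Transfer each piece to the centroidal x-axis using Ī + A·d² with d = y − 62.313:
  vertical leg: d = 15.188 mm → contributes +6 921 505 mm⁴
  horizontal leg (remainder): d = -52.313 mm → contributes +2 492 938 mm⁴
Total I = 9 414 443 mm⁴.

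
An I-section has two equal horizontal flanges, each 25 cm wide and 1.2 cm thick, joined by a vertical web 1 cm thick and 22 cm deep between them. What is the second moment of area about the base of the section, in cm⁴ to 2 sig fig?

I_base ≈ 2.1 × 10⁴ cm⁴

Break the section into simple shapes (no overlaps), measuring from the bottom-left corner of the bounding box.
Bottom flange: 25 × 1.2, A = 30 cm², y = 0.6 cm, Ī = 3.6 cm⁴.
Web: 1 × 22, A = 22 cm², y = 12.2 cm, Ī = 887.3 cm⁴.
Top flange: 25 × 1.2, A = 30 cm², y = 23.8 cm, Ī = 3.6 cm⁴.
Transfer each piece to the bottom edge using Ī + A·d² with d = y − 0:
  bottom flange: d = 0.6 cm → contributes +14.4 cm⁴
  web: d = 12.2 cm → contributes +4 162 cm⁴
  top flange: d = 23.8 cm → contributes +16 997 cm⁴
Total I = 21 173 cm⁴.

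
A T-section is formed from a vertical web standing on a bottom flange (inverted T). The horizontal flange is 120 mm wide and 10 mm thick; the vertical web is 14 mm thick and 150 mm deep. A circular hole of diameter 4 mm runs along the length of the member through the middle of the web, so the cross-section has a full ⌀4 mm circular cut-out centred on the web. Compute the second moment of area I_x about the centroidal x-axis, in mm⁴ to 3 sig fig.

Decompose the section into non-overlapping parts with the origin at the bottom-left of its bounding rectangle.
Flange: 120 × 10, A = 1 200 mm², y = 5 mm, Ī = 10 000 mm⁴.
Web: 14 × 150, A = 2 100 mm², y = 85 mm, Ī = 3 937 500 mm⁴.
Hole (subtracted): ⌀4, A = 12.566 mm², y = 85 mm, Ī = 12.566 mm⁴.
Centroid: ȳ = ΣA·y / ΣA = 55.798 mm.
Transfer each piece to the centroidal x-axis using Ī + A·d² with d = y − 55.798:
  flange: d = -50.798 mm → contributes +3 106 511 mm⁴
  web: d = 29.202 mm → contributes +5 728 303 mm⁴
  hole: d = 29.202 mm → contributes −10 729 mm⁴
Total I = 8 824 085 mm⁴.

I_x ≈ 8.82 × 10⁶ mm⁴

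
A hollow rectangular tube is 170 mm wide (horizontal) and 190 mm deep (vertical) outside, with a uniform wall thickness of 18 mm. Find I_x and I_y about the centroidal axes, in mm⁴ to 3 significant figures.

I_x ≈ 5.64 × 10⁷ mm⁴, I_y ≈ 4.69 × 10⁷ mm⁴

Decompose the section into non-overlapping parts with the origin at the bottom-left of its bounding rectangle.
Outer rectangle: 170 × 190, A = 32 300 mm², y = 95 mm, Ī = 97 169 167 mm⁴.
Inner void (subtracted): 134 × 154, A = 20 636 mm², y = 95 mm, Ī = 40 783 615 mm⁴.
By symmetry the centroid is at mid-height, ȳ = 95 mm.
All pieces are centred on the centroidal x-axis, so I = ΣĪ (holes subtracted) = 56 385 552 mm⁴.
Repeating about the centroidal y-axis gives I_y = 46 910 832 mm⁴.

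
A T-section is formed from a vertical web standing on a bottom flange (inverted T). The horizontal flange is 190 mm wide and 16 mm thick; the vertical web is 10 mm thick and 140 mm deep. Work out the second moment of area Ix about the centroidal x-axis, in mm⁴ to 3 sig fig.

Ix ≈ 8.18 × 10⁶ mm⁴

Break the section into simple shapes (no overlaps), measuring from the bottom-left corner of the bounding box.
Flange: 190 × 16, A = 3 040 mm², y = 8 mm, Ī = 64 853 mm⁴.
Web: 10 × 140, A = 1 400 mm², y = 86 mm, Ī = 2 286 667 mm⁴.
Centroid: ȳ = ΣA·y / ΣA = 32.595 mm.
Transfer each piece to the centroidal x-axis using Ī + A·d² with d = y − 32.595:
  flange: d = -24.595 mm → contributes +1 903 731 mm⁴
  web: d = 53.405 mm → contributes +6 279 659 mm⁴
Total I = 8 183 390 mm⁴.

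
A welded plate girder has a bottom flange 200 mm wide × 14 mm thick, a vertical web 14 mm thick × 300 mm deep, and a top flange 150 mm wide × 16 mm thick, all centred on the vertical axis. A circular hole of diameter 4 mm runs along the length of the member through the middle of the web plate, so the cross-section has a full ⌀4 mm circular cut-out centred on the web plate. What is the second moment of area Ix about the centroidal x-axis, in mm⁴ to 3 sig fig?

Ix ≈ 1.60 × 10⁸ mm⁴

Split into non-overlapping primitives; take the origin at the lower-left of the bounding box.
Bottom plate: 200 × 14, A = 2 800 mm², y = 7 mm, Ī = 45 733 mm⁴.
Web plate: 14 × 300, A = 4 200 mm², y = 164 mm, Ī = 31 500 000 mm⁴.
Top plate: 150 × 16, A = 2 400 mm², y = 322 mm, Ī = 51 200 mm⁴.
Hole (subtracted): ⌀4, A = 12.566 mm², y = 164 mm, Ī = 12.566 mm⁴.
Centroid: ȳ = ΣA·y / ΣA = 157.57 mm.
Transfer each piece to the centroidal x-axis using Ī + A·d² with d = y − 157.57:
  bottom plate: d = -150.57 mm → contributes +63 521 958 mm⁴
  web plate: d = 6.4341 mm → contributes +31 673 872 mm⁴
  top plate: d = 164.43 mm → contributes +64 943 802 mm⁴
  hole: d = 6.4341 mm → contributes −532.79 mm⁴
Total I = 160 139 099 mm⁴.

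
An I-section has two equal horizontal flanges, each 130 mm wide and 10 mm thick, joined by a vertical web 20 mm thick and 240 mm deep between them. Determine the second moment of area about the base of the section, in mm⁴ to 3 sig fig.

Treat the section as a set of non-overlapping primitives; coordinates are from the bounding-box lower-left.
Bottom flange: 130 × 10, A = 1 300 mm², y = 5 mm, Ī = 10 833 mm⁴.
Web: 20 × 240, A = 4 800 mm², y = 130 mm, Ī = 23 040 000 mm⁴.
Top flange: 130 × 10, A = 1 300 mm², y = 255 mm, Ī = 10 833 mm⁴.
Transfer each piece to a horizontal axis along the bottom face using Ī + A·d² with d = y − 0:
  bottom flange: d = 5 mm → contributes +43 333 mm⁴
  web: d = 130 mm → contributes +104 160 000 mm⁴
  top flange: d = 255 mm → contributes +84 543 333 mm⁴
Total I = 188 746 667 mm⁴.

I_base ≈ 1.89 × 10⁸ mm⁴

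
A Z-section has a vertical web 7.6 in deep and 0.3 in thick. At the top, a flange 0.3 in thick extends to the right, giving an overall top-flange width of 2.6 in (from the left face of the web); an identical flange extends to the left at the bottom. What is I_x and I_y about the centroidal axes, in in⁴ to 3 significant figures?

Treat the section as a set of non-overlapping primitives; coordinates are from the bounding-box lower-left.
Web: 0.3 × 7.6, A = 2.28 in², y = 3.8 in, Ī = 10.974 in⁴.
Top flange (beyond web): 2.3 × 0.3, A = 0.69 in², y = 7.45 in, Ī = 0.005175 in⁴.
Bottom flange (beyond web): 2.3 × 0.3, A = 0.69 in², y = 0.15 in, Ī = 0.005175 in⁴.
Centroid: ȳ = ΣA·y / ΣA = 3.8 in.
Transfer each piece to the centroidal x-axis using Ī + A·d² with d = y − 3.8:
  web: d = 0 in → contributes +10.974 in⁴
  top flange (beyond web): d = 3.65 in → contributes +9.1977 in⁴
  bottom flange (beyond web): d = -3.65 in → contributes +9.1977 in⁴
Total I = 29.37 in⁴.
For the y-axis: x̄ = 2.45 in.
Repeating about the centroidal y-axis gives I_y = 2.9577 in⁴.

I_x ≈ 29.4 in⁴, I_y ≈ 2.96 in⁴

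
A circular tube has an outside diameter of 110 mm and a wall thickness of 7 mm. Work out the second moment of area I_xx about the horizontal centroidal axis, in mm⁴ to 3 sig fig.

I_xx ≈ 3.02 × 10⁶ mm⁴

Treat the section as a set of non-overlapping primitives; coordinates are from the bounding-box lower-left.
Outer circle: ⌀110, A = 9503.3 mm², y = 55 mm, Ī = 7 186 884 mm⁴.
Bore (subtracted): ⌀96, A = 7238.2 mm², y = 55 mm, Ī = 4 169 220 mm⁴.
By symmetry the centroid is at mid-height, ȳ = 55 mm.
All pieces are centred on the horizontal centroidal axis, so I = ΣĪ (holes subtracted) = 3 017 664 mm⁴.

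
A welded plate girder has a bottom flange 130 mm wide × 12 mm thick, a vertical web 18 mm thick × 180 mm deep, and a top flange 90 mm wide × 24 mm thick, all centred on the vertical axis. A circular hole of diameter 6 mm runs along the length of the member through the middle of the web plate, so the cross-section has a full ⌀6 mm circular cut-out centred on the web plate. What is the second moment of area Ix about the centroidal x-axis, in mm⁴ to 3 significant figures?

Ix ≈ 4.50 × 10⁷ mm⁴

Treat the section as a set of non-overlapping primitives; coordinates are from the bounding-box lower-left.
Bottom plate: 130 × 12, A = 1 560 mm², y = 6 mm, Ī = 18 720 mm⁴.
Web plate: 18 × 180, A = 3 240 mm², y = 102 mm, Ī = 8 748 000 mm⁴.
Top plate: 90 × 24, A = 2 160 mm², y = 204 mm, Ī = 103 680 mm⁴.
Hole (subtracted): ⌀6, A = 28.274 mm², y = 102 mm, Ī = 63.617 mm⁴.
Centroid: ȳ = ΣA·y / ΣA = 112.18 mm.
Transfer each piece to the centroidal x-axis using Ī + A·d² with d = y − 112.18:
  bottom plate: d = -106.18 mm → contributes +17 606 223 mm⁴
  web plate: d = -10.179 mm → contributes +9 083 722 mm⁴
  top plate: d = 91.821 mm → contributes +18 314 735 mm⁴
  hole: d = -10.179 mm → contributes −2993.3 mm⁴
Total I = 45 001 686 mm⁴.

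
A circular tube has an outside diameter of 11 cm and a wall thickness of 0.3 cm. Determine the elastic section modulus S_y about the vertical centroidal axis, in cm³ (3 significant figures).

S_y ≈ 26.3 cm³

Decompose the section into non-overlapping parts with the origin at the bottom-left of its bounding rectangle.
Outer circle: ⌀11, A = 95.033 cm², x = 5.5 cm, Ī = 718.69 cm⁴.
Bore (subtracted): ⌀10.4, A = 84.949 cm², x = 5.5 cm, Ī = 574.25 cm⁴.
By symmetry the centroid is at mid-width, x̄ = 5.5 cm.
All pieces are centred on the vertical centroidal axis, so I = ΣĪ (holes subtracted) = 144.44 cm⁴.
Extreme fibre distance c = 5.5 cm; S = I/c = 26.261 cm³.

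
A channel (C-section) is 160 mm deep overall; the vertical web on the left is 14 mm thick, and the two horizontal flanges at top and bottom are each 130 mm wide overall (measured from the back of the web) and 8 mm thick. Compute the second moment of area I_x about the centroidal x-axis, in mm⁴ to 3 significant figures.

Split into non-overlapping primitives; take the origin at the lower-left of the bounding box.
Web: 14 × 160, A = 2 240 mm², y = 80 mm, Ī = 4 778 667 mm⁴.
Top flange (beyond web): 116 × 8, A = 928 mm², y = 156 mm, Ī = 4949.3 mm⁴.
Bottom flange (beyond web): 116 × 8, A = 928 mm², y = 4 mm, Ī = 4949.3 mm⁴.
By symmetry the centroid is at mid-height, ȳ = 80 mm.
Transfer each piece to the centroidal x-axis using Ī + A·d² with d = y − 80:
  web: d = 0 mm → contributes +4 778 667 mm⁴
  top flange (beyond web): d = 76 mm → contributes +5 365 077 mm⁴
  bottom flange (beyond web): d = -76 mm → contributes +5 365 077 mm⁴
Total I = 15 508 821 mm⁴.

I_x ≈ 1.55 × 10⁷ mm⁴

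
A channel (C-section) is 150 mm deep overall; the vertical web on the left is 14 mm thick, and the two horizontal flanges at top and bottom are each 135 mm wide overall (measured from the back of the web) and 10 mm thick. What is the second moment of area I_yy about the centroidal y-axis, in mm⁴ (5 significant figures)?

I_yy ≈ 8.1097 × 10⁶ mm⁴

Decompose the section into non-overlapping parts with the origin at the bottom-left of its bounding rectangle.
Web: 14 × 150, A = 2 100 mm², x = 7 mm, Ī = 34 300 mm⁴.
Top flange (beyond web): 121 × 10, A = 1 210 mm², x = 74.5 mm, Ī = 1 476 301 mm⁴.
Bottom flange (beyond web): 121 × 10, A = 1 210 mm², x = 74.5 mm, Ī = 1 476 301 mm⁴.
Centroid: x̄ = ΣA·x / ΣA = 43.13938 mm.
Transfer each piece to the centroidal y-axis using Ī + A·d² with d = x − 43.13938:
  web: d = -36.13938 mm → contributes +2 777 015 mm⁴
  top flange (beyond web): d = 31.36062 mm → contributes +2 666 322 mm⁴
  bottom flange (beyond web): d = 31.36062 mm → contributes +2 666 322 mm⁴
Total I = 8 109 659 mm⁴.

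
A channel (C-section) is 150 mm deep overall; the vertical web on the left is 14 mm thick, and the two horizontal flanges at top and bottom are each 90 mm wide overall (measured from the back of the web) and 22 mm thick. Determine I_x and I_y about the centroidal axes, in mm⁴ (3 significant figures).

I_x ≈ 1.78 × 10⁷ mm⁴, I_y ≈ 4.26 × 10⁶ mm⁴

Decompose the section into non-overlapping parts with the origin at the bottom-left of its bounding rectangle.
Web: 14 × 150, A = 2 100 mm², y = 75 mm, Ī = 3 937 500 mm⁴.
Top flange (beyond web): 76 × 22, A = 1 672 mm², y = 139 mm, Ī = 67 437 mm⁴.
Bottom flange (beyond web): 76 × 22, A = 1 672 mm², y = 11 mm, Ī = 67 437 mm⁴.
By symmetry the centroid is at mid-height, ȳ = 75 mm.
Transfer each piece to the centroidal x-axis using Ī + A·d² with d = y − 75:
  web: d = 0 mm → contributes +3 937 500 mm⁴
  top flange (beyond web): d = 64 mm → contributes +6 915 949 mm⁴
  bottom flange (beyond web): d = -64 mm → contributes +6 915 949 mm⁴
Total I = 17 769 399 mm⁴.
For the y-axis: x̄ = 34.641 mm.
Repeating about the centroidal y-axis gives I_y = 4 255 995 mm⁴.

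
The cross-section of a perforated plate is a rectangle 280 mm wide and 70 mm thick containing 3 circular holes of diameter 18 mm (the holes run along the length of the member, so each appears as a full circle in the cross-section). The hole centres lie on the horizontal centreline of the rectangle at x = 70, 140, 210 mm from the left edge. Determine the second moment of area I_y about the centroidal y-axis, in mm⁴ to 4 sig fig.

Break the section into simple shapes (no overlaps), measuring from the bottom-left corner of the bounding box.
Plate: 280 × 70, A = 19 600 mm², x = 140 mm, Ī = 128 053 333 mm⁴.
Hole 1 (subtracted): ⌀18, A = 254.469 mm², x = 70 mm, Ī = 5 153 mm⁴.
Hole 2 (subtracted): ⌀18, A = 254.469 mm², x = 140 mm, Ī = 5 153 mm⁴.
Hole 3 (subtracted): ⌀18, A = 254.469 mm², x = 210 mm, Ī = 5 153 mm⁴.
By symmetry the centroid is at mid-width, x̄ = 140 mm.
Transfer each piece to the centroidal y-axis using Ī + A·d² with d = x − 140:
  plate: d = 0 mm → contributes +128 053 333 mm⁴
  hole 1: d = -70 mm → contributes −1 252 051 mm⁴
  hole 2: d = 0 mm → contributes −5 153 mm⁴
  hole 3: d = 70 mm → contributes −1 252 051 mm⁴
Total I = 125 544 078 mm⁴.

I_y ≈ 1.255 × 10⁸ mm⁴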